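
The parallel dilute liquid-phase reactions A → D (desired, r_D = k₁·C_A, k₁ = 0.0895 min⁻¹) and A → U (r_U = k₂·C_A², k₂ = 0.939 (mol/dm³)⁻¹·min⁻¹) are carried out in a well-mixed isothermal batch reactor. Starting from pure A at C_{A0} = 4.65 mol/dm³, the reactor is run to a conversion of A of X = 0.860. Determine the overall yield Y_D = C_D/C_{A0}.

C_A = C_{A0}(1−X) = 0.6510 mol/dm³.
Along a PFR/batch, dC_D/dC_A = −r_D/(r_D+r_U) = −k₁/(k₁+k₂·C_A).
Integrating from C_{A0} to C_A: C_D = (0.0895/0.939)·ln[(0.0895+0.939·4.65)/(0.0895+0.939·0.651)] = 0.09531·ln(4.456/0.7008) = 0.1763 mol/dm³.
Y_D = C_D/C_{A0} = 0.1763/4.65 = 0.0379.

0.0379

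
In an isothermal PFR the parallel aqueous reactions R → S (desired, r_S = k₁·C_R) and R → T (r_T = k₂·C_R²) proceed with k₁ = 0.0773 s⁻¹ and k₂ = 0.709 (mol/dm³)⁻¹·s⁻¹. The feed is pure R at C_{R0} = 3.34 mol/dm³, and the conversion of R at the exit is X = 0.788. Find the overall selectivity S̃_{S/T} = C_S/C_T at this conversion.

C_R = C_{R0}(1−X) = 0.7081 mol/dm³.
Along a PFR/batch, dC_S/dC_R = −r_S/(r_S+r_T) = −k₁/(k₁+k₂·C_R).
Integrating from C_{R0} to C_R: C_S = (0.0773/0.709)·ln[(0.0773+0.709·3.34)/(0.0773+0.709·0.708)] = 0.1090·ln(2.445/0.5793) = 0.1570 mol/dm³.
C_T = (C_{R0}−C_R)−C_S = 2.475 mol/dm³; S̃_{S/T} = 0.1570/2.475 = 0.0634.

0.0634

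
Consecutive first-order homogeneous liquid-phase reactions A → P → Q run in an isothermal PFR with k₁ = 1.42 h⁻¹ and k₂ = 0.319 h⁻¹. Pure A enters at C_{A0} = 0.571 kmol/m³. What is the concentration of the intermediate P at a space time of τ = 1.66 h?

The intermediate concentration in a first-order A→B→C sequence is C_P = k₁C_{A0}(e^(−k₁τ) − e^(−k₂τ))/(k₂−k₁).
e^(−k₁τ) = e^(−1.42×1.66) = e^(−2.357) = 0.09468; e^(−k₂τ) = e^(−0.5295) = 0.5889.
C_P = 1.42×0.571/(0.319−1.42) × (0.09468−0.5889) = (-0.7364)×(-0.4942) = 0.3639 kmol/m³.

0.364 kmol/m³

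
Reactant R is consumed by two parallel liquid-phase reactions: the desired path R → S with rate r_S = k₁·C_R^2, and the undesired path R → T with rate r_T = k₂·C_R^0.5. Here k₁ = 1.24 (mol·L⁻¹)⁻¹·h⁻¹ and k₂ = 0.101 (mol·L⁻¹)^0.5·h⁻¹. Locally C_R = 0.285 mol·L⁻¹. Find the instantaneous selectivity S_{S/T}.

S_{S/T} = r_S/r_T = (k₁·C_R^2)/(k₂·C_R^0.5) = (k₁/k₂)·C_R^1.5.
= (1.24×0.2850^2) / (0.101×0.2850^0.5) = 0.1007/0.05392 = 1.87.

1.87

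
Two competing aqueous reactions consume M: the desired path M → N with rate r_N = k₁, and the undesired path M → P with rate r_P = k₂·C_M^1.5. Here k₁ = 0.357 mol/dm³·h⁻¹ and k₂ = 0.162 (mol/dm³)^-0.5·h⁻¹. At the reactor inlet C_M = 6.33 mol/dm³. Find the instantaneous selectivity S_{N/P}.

0.138

S_{N/P} = r_N/r_P = (k₁)/(k₂·C_M^1.5) = (k₁/k₂)·C_M^-1.5.
= (0.357) / (0.162×6.330^1.5) = 0.3570/2.580 = 0.138.
The undesired path is higher order in M, so low C_M (CSTR or dilute feed) favours N.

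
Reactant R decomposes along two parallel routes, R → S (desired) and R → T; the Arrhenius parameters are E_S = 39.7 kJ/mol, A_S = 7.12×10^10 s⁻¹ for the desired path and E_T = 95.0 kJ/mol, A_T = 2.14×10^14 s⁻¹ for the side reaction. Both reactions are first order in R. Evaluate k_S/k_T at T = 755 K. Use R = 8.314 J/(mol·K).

2.23

With equal orders, S_{S/T} = k_S/k_T = (A_S/A_T)·exp[(E_T−E_S)/(RT)].
(E_T−E_S)/(RT) = (95.0−39.7)×10³/(8.314×755) = 55300/6277 = 8.810.
k_S/k_T = (7.12×10^10/2.14×10^14)·exp(8.810) = 3.327×10^-4 × 6700 = 2.23.
Since E_S < E_T, lowering the temperature improves selectivity toward S.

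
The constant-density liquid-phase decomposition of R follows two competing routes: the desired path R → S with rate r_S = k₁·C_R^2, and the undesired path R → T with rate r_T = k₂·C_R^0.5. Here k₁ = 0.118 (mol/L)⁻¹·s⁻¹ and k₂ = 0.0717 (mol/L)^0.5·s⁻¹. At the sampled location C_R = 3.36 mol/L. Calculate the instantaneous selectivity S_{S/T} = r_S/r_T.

10.1

S_{S/T} = r_S/r_T = (k₁·C_R^2)/(k₂·C_R^0.5) = (k₁/k₂)·C_R^1.5.
= (0.118×3.360^2) / (0.0717×3.360^0.5) = 1.332/0.1314 = 10.1.
Since the desired path is higher order in R, keeping C_R high (PFR or concentrated feed) favours S.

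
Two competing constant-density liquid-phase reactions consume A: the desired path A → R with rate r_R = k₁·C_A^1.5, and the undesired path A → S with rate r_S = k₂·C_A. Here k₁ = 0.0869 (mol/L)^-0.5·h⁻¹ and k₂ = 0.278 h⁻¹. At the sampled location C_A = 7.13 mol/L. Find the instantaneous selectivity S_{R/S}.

S_{R/S} = r_R/r_S = (k₁·C_A^1.5)/(k₂·C_A) = (k₁/k₂)·C_A^0.5.
= (0.0869×7.130^1.5) / (0.278×7.130) = 1.654/1.982 = 0.835.
Since the desired path is higher order in A, keeping C_A high (PFR or concentrated feed) favours R.

0.835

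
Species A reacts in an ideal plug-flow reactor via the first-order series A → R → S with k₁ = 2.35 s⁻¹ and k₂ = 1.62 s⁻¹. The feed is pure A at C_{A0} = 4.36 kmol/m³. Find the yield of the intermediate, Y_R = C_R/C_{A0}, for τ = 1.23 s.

0.260

The intermediate concentration in a first-order A→B→C sequence is C_R = k₁C_{A0}(e^(−k₁τ) − e^(−k₂τ))/(k₂−k₁).
e^(−k₁τ) = e^(−2.35×1.23) = e^(−2.890) = 0.05555; e^(−k₂τ) = e^(−1.993) = 0.1363.
C_R = 2.35×4.36/(1.62−2.35) × (0.05555−0.1363) = (-14.04)×(-0.08079) = 1.134 kmol/m³.
Y_R = C_R/C_{A0} = 1.134/4.36 = 0.260.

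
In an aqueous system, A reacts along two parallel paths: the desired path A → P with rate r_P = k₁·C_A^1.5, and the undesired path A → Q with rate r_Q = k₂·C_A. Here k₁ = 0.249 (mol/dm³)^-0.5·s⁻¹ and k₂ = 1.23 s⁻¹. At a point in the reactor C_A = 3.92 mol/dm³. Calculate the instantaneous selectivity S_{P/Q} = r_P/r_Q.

0.401

S_{P/Q} = r_P/r_Q = (k₁·C_A^1.5)/(k₂·C_A) = (k₁/k₂)·C_A^0.5.
= (0.249×3.920^1.5) / (1.23×3.920) = 1.933/4.822 = 0.401.
Since the desired path is higher order in A, keeping C_A high (PFR or concentrated feed) favours P.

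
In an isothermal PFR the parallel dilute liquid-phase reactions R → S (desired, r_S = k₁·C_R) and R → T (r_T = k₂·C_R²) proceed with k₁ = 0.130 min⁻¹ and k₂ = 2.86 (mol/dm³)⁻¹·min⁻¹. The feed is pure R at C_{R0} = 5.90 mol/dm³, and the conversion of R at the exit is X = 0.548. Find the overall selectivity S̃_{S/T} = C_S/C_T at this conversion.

C_R = C_{R0}(1−X) = 2.667 mol/dm³.
Along a PFR/batch, dC_S/dC_R = −r_S/(r_S+r_T) = −k₁/(k₁+k₂·C_R).
Integrating from C_{R0} to C_R: C_S = (0.130/2.86)·ln[(0.130+2.86·5.90)/(0.130+2.86·2.67)] = 0.04545·ln(17.00/7.757) = 0.03567 mol/dm³.
C_T = (C_{R0}−C_R)−C_S = 3.198 mol/dm³; S̃_{S/T} = 0.03567/3.198 = 0.0112.

0.0112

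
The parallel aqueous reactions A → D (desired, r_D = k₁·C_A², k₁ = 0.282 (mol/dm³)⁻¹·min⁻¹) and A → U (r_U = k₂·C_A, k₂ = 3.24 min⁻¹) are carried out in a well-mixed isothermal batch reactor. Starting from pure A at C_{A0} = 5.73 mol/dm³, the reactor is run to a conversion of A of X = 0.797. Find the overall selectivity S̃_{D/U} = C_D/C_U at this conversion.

0.290

C_A = C_{A0}(1−X) = 1.163 mol/dm³.
Along a PFR/batch, dC_U/dC_A = −r_U/(r_D+r_U) = −k₂/(k₂+k₁·C_A).
Integrating from C_{A0} to C_A: C_U = (3.24/0.282)·ln[(3.24+0.282·5.73)/(3.24+0.282·1.16)] = 11.49·ln(4.856/3.568) = 3.541 mol/dm³.
Then C_D = (C_{A0}−C_A) − C_U = 4.567 − 3.541 = 1.026 mol/dm³.
S̃_{D/U} = C_D/C_U = 1.026/3.541 = 0.290.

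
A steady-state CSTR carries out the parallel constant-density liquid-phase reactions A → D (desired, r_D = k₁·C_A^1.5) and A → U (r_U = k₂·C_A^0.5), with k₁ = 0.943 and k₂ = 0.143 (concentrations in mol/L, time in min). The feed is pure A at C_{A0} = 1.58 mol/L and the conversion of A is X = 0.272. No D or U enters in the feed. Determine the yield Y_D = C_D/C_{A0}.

Exit C_A = C_{A0}(1−X) = 1.58×0.728 = 1.150 mol/L.
In a CSTR the entire volume is at exit conditions, so r_D = 0.943×1.150^1.5 = 1.163 and r_U = 0.143×1.150^0.5 = 0.1534.
Fraction of consumed A going to D: r_D/(r_D+r_U) = 0.8835.
C_D = 0.8835·C_{A0}·X = 0.8835×1.58×0.272 = 0.380 mol/L; Y_D = C_D/C_{A0} = 0.240.

0.240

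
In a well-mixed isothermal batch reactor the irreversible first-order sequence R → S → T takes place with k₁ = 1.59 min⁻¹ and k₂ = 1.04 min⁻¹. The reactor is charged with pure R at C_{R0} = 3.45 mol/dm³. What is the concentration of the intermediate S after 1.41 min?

1.24 mol/dm³

The intermediate concentration in a first-order A→B→C sequence is C_S = k₁C_{R0}(e^(−k₁t) − e^(−k₂t))/(k₂−k₁).
e^(−k₁t) = e^(−1.59×1.41) = e^(−2.242) = 0.1063; e^(−k₂t) = e^(−1.466) = 0.2308.
C_S = 1.59×3.45/(1.04−1.59) × (0.1063−0.2308) = (-9.974)×(-0.1245) = 1.242 mol/dm³.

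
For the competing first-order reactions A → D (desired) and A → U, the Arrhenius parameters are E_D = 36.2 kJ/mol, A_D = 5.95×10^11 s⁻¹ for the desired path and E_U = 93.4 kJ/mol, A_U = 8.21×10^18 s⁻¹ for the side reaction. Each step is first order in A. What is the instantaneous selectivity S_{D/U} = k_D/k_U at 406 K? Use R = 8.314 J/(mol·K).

1.66

With equal orders, S_{D/U} = k_D/k_U = (A_D/A_U)·exp[(E_U−E_D)/(RT)].
(E_U−E_D)/(RT) = (93.4−36.2)×10³/(8.314×406) = 57200/3375 = 16.95.
k_D/k_U = (5.95×10^11/8.21×10^18)·exp(16.95) = 7.247×10^-8 × 2.288×10^7 = 1.66.
Since E_D < E_U, lowering the temperature improves selectivity toward D.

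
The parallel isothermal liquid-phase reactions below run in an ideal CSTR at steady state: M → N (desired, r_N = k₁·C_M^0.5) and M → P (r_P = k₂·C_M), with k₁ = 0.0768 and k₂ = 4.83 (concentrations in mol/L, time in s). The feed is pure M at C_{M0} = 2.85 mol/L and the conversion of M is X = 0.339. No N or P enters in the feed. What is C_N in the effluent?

Exit C_M = C_{M0}(1−X) = 2.85×0.661 = 1.884 mol/L.
A CSTR operates uniformly at the exit composition, giving r_N = 0.1054 and r_P = 9.099 (each k·C_M^n at C_M = 1.884).
Fraction of consumed M going to N: r_N/(r_N+r_P) = 0.01145.
C_N = 0.01145·C_{M0}·X = 0.01145×2.85×0.339 = 0.0111 mol/L.

0.0111 mol/L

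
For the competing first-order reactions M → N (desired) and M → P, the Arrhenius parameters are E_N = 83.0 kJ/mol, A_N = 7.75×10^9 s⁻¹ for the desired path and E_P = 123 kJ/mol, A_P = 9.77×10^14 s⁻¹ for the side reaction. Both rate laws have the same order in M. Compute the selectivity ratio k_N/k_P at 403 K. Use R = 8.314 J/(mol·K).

1.21

k_N/k_P = (A_N/A_P)·exp[−(E_N−E_P)/(RT)] = (A_N/A_P)·exp[(E_P−E_N)/(RT)].
(E_P−E_N)/(RT) = (123−83.0)×10³/(8.314×403) = 40000/3351 = 11.94.
k_N/k_P = (7.75×10^9/9.77×10^14)·exp(11.94) = 7.932×10^-6 × 1.530×10^5 = 1.21.
Since E_N < E_P, lowering the temperature improves selectivity toward N.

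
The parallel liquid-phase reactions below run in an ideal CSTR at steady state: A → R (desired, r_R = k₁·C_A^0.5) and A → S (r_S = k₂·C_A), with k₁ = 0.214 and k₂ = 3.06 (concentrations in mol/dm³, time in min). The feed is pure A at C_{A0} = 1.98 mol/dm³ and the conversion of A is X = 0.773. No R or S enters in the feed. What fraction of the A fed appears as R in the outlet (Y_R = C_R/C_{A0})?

0.0730

Exit C_A = C_{A0}(1−X) = 1.98×0.227 = 0.4495 mol/dm³.
Rates in a CSTR are evaluated at the outlet concentration: r_R = 0.214×0.4495^0.5 = 0.1435, r_S = 3.06×0.4495 = 1.375.
Fraction of consumed A going to R: r_R/(r_R+r_S) = 0.09446.
C_R = 0.09446·C_{A0}·X = 0.09446×1.98×0.773 = 0.145 mol/dm³; Y_R = C_R/C_{A0} = 0.0730.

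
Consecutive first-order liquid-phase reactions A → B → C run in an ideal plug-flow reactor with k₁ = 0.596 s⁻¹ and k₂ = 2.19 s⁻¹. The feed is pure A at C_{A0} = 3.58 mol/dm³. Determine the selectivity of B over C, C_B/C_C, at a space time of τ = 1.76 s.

0.234

The intermediate concentration in a first-order A→B→C sequence is C_B = k₁C_{A0}(e^(−k₁τ) − e^(−k₂τ))/(k₂−k₁).
e^(−k₁τ) = e^(−0.596×1.76) = e^(−1.049) = 0.3503; e^(−k₂τ) = e^(−3.854) = 0.02119.
C_B = 0.596×3.58/(2.19−0.596) × (0.3503−0.02119) = 1.339×0.3291 = 0.4405 mol/dm³.
C_A = C_{A0}e^(−k₁τ) = 1.254 mol/dm³, so C_C = C_{A0}−C_A−C_B = 1.885 mol/dm³; C_B/C_C = 0.234.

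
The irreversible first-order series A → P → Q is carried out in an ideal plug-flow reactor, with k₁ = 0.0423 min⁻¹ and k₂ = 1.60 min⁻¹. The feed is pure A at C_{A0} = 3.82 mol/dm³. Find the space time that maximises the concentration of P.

The intermediate peaks when r₁ = r₂, i.e. k₁e^(−k₁τ) = k₂e^(−k₂τ), giving τ_opt = ln(k₂/k₁)/(k₂−k₁).
= ln(1.60/0.0423)/(1.60−0.0423) = ln(37.83)/1.558 = 3.633/1.558 = 2.33 min.

2.33 min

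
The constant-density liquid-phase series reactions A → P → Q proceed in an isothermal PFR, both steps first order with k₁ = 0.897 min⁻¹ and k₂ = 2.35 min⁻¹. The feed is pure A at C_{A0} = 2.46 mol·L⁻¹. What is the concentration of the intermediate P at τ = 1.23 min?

Solving the coupled first-order balances gives C_P(τ) = [k₁/(k₂−k₁)]·C_{A0}·(e^(−k₁τ) − e^(−k₂τ)).
e^(−k₁τ) = e^(−0.897×1.23) = e^(−1.103) = 0.3318; e^(−k₂τ) = e^(−2.890) = 0.05555.
C_P = 0.897×2.46/(2.35−0.897) × (0.3318−0.05555) = 1.519×0.2762 = 0.4195 mol·L⁻¹.

0.419 mol·L⁻¹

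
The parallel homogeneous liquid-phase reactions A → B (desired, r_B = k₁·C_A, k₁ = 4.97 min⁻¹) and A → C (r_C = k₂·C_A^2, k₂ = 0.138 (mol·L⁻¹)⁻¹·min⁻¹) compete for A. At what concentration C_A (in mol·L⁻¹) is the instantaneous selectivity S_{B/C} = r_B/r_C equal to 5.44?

6.62 mol·L⁻¹

S_{B/C} = (k₁/k₂)·C_A⁻¹ ⇒ C_A = (S·k₂/k₁)^(-1).
= (5.44×0.138/4.97)^(-1) = (0.1511)^(-1) = 6.62 mol·L⁻¹.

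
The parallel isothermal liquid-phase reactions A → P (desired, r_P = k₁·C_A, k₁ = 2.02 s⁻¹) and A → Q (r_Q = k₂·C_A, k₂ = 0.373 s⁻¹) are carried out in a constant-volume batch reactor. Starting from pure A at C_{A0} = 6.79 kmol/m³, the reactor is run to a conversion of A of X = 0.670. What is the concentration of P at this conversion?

C_A = C_{A0}(1−X) = 2.241 kmol/m³.
Both paths are first order in A, so the instantaneous fraction to P is constant: dC_P/d(−C_A) = k₁/(k₁+k₂) = 0.8441.
C_P = 0.8441·(C_{A0}−C_A) = 0.8441×4.549 = 3.84 kmol/m³.

3.84 kmol/m³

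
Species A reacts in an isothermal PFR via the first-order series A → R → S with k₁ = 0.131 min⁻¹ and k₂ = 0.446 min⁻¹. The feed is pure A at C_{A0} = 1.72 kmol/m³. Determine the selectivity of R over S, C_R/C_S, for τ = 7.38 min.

For first-order series with pure A initially, C_R(τ) = k₁C_{A0}/(k₂−k₁)·(e^(−k₁τ) − e^(−k₂τ)).
e^(−k₁τ) = e^(−0.131×7.38) = e^(−0.9668) = 0.3803; e^(−k₂τ) = e^(−3.291) = 0.03720.
C_R = 0.131×1.72/(0.446−0.131) × (0.3803−0.03720) = 0.7153×0.3431 = 0.2454 kmol/m³.
C_A = C_{A0}e^(−k₁τ) = 0.6541 kmol/m³, so C_S = C_{A0}−C_A−C_R = 0.8204 kmol/m³; C_R/C_S = 0.299.

0.299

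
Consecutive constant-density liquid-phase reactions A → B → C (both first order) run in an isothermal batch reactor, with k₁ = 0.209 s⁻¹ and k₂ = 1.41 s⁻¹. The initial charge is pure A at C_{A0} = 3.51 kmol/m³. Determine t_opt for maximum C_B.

1.59 s

For first-order series the maximum of C_B occurs at t_opt = ln(k₂/k₁)/(k₂−k₁).
= ln(1.41/0.209)/(1.41−0.209) = ln(6.746)/1.201 = 1.909/1.201 = 1.59 s.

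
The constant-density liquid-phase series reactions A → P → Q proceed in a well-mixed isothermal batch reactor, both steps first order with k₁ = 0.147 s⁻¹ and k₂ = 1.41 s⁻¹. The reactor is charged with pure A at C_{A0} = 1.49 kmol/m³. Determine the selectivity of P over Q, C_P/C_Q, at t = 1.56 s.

0.636

The intermediate concentration in a first-order A→B→C sequence is C_P = k₁C_{A0}(e^(−k₁t) − e^(−k₂t))/(k₂−k₁).
e^(−k₁t) = e^(−0.147×1.56) = e^(−0.2293) = 0.7951; e^(−k₂t) = e^(−2.200) = 0.1108.
C_P = 0.147×1.49/(1.41−0.147) × (0.7951−0.1108) = 0.1734×0.6842 = 0.1187 kmol/m³.
C_A = C_{A0}e^(−k₁t) = 1.185 kmol/m³, so C_Q = C_{A0}−C_A−C_P = 0.1867 kmol/m³; C_P/C_Q = 0.636.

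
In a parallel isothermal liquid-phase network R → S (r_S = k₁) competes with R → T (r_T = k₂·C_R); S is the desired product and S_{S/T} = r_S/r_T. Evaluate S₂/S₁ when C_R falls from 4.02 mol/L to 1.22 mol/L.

S_{S/T} = (k₁/k₂)·C_R⁻¹, so S₂/S₁ = (C_{R,2}/C_{R,1})⁻¹.
= 4.02/1.22 = 3.30.

3.30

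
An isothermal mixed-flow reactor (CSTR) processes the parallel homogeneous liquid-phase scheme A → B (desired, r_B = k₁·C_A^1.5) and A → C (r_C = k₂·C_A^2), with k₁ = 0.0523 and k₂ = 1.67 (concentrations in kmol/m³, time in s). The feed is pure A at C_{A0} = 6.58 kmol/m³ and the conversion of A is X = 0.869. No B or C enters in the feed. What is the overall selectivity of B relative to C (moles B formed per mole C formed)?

0.0337

Exit C_A = C_{A0}(1−X) = 6.58×0.131 = 0.8620 kmol/m³.
A CSTR operates uniformly at the exit composition, giving r_B = 0.04186 and r_C = 1.241 (each k·C_A^n at C_A = 0.8620).
Overall selectivity = C_B/C_C = r_Bτ/(r_Cτ) = r_B/r_C = 0.0337.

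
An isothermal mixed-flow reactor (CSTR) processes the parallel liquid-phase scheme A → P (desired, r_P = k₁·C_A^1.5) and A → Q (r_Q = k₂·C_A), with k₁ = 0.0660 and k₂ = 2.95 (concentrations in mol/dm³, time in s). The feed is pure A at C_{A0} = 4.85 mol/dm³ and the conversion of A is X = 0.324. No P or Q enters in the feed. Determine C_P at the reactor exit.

Exit C_A = C_{A0}(1−X) = 4.85×0.676 = 3.279 mol/dm³.
A CSTR operates uniformly at the exit composition, giving r_P = 0.3918 and r_Q = 9.672 (each k·C_A^n at C_A = 3.279).
Fraction of consumed A going to P: r_P/(r_P+r_Q) = 0.03893.
C_P = 0.03893·C_{A0}·X = 0.03893×4.85×0.324 = 0.0612 mol/dm³.

0.0612 mol/dm³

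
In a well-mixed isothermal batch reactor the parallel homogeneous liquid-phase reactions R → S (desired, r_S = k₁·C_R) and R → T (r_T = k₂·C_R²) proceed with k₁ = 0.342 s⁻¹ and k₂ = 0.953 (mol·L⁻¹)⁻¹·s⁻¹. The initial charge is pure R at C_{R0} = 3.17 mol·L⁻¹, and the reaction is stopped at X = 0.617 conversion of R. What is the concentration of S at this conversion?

0.290 mol·L⁻¹

C_R = C_{R0}(1−X) = 1.214 mol·L⁻¹.
Along a PFR/batch, dC_S/dC_R = −r_S/(r_S+r_T) = −k₁/(k₁+k₂·C_R).
Integrating from C_{R0} to C_R: C_S = (0.342/0.953)·ln[(0.342+0.953·3.17)/(0.342+0.953·1.21)] = 0.3589·ln(3.363/1.499) = 0.2900 mol·L⁻¹.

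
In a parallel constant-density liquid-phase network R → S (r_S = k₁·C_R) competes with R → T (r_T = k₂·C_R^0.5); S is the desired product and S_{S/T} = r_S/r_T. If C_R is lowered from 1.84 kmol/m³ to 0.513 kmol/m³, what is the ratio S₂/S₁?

S_{S/T} = (k₁/k₂)·C_R^0.5, so S₂/S₁ = (C_{R,2}/C_{R,1})^0.5.
= (0.513/1.84)^0.5 = (0.2788)^0.5 = 0.528.

0.528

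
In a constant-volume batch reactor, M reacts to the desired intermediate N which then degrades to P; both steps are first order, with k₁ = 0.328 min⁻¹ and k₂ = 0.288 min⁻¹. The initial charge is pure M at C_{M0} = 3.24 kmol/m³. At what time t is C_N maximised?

3.25 min

For first-order series the maximum of C_N occurs at t_opt = ln(k₂/k₁)/(k₂−k₁).
= ln(0.288/0.328)/(0.288−0.328) = ln(0.8780)/-0.04000 = -0.1301/-0.04000 = 3.25 min.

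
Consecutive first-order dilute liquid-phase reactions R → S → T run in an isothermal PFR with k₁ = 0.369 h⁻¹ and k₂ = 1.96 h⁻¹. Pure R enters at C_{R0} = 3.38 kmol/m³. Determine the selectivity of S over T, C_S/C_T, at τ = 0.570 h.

1.44

For first-order series with pure R initially, C_S(τ) = k₁C_{R0}/(k₂−k₁)·(e^(−k₁τ) − e^(−k₂τ)).
e^(−k₁τ) = e^(−0.369×0.570) = e^(−0.2103) = 0.8103; e^(−k₂τ) = e^(−1.117) = 0.3272.
C_S = 0.369×3.38/(1.96−0.369) × (0.8103−0.3272) = 0.7839×0.4831 = 0.3787 kmol/m³.
C_R = C_{R0}e^(−k₁τ) = 2.739 kmol/m³, so C_T = C_{R0}−C_R−C_S = 0.2624 kmol/m³; C_S/C_T = 1.44.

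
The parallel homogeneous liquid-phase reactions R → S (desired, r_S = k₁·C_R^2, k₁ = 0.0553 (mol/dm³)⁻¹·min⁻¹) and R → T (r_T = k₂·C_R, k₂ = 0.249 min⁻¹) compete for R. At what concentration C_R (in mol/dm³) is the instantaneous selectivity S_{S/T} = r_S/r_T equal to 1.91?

8.60 mol/dm³

S_{S/T} = (k₁/k₂)·C_R ⇒ C_R = S·k₂/k₁.
= 1.91×0.249/0.0553 = 8.60 mol/dm³.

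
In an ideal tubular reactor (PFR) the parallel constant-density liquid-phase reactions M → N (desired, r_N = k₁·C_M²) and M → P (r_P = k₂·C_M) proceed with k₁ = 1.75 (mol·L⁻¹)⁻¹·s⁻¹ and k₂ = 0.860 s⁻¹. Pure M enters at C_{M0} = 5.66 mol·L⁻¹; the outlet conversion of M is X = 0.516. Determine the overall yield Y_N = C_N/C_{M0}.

C_M = C_{M0}(1−X) = 2.739 mol·L⁻¹.
Along a PFR/batch, dC_P/dC_M = −r_P/(r_N+r_P) = −k₂/(k₂+k₁·C_M).
Integrating from C_{M0} to C_M: C_P = (0.860/1.75)·ln[(0.860+1.75·5.66)/(0.860+1.75·2.74)] = 0.4914·ln(10.77/5.654) = 0.3164 mol·L⁻¹.
Then C_N = (C_{M0}−C_M) − C_P = 2.921 − 0.3164 = 2.604 mol·L⁻¹.
Y_N = C_N/C_{M0} = 2.604/5.66 = 0.460.

0.460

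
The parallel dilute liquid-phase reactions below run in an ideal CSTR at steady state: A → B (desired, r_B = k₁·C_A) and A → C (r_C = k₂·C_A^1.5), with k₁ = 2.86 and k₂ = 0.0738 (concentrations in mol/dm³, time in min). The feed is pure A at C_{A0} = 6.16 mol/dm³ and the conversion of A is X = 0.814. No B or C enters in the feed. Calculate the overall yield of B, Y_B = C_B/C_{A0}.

Exit C_A = C_{A0}(1−X) = 6.16×0.186 = 1.146 mol/dm³.
Rates in a CSTR are evaluated at the outlet concentration: r_B = 2.86×1.146 = 3.277, r_C = 0.0738×1.146^1.5 = 0.09051.
Fraction of consumed A going to B: r_B/(r_B+r_C) = 0.9731.
C_B = 0.9731·C_{A0}·X = 0.9731×6.16×0.814 = 4.88 mol/dm³; Y_B = C_B/C_{A0} = 0.792.

0.792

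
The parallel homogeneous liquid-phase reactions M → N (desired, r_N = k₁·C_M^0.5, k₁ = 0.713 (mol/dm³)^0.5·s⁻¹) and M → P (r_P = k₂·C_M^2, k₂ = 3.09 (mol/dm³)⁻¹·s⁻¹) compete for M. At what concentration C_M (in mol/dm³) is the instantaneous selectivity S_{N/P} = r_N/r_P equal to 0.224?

1.02 mol/dm³

S_{N/P} = (k₁/k₂)·C_M^-1.5 ⇒ C_M = (S·k₂/k₁)^(1/(-1.5)).
= (0.224×3.09/0.713)^(-0.6667) = (0.9708)^(-0.6667) = 1.02 mol/dm³.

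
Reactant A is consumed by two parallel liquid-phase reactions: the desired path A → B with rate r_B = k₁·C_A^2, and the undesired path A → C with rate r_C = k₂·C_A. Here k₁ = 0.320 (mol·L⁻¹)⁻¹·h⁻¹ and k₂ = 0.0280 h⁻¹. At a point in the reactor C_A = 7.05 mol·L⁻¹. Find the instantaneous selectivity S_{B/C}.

80.6

S_{B/C} = r_B/r_C = (k₁·C_A^2)/(k₂·C_A) = (k₁/k₂)·C_A.
= (0.320×7.050^2) / (0.0280×7.050) = 15.90/0.1974 = 80.6.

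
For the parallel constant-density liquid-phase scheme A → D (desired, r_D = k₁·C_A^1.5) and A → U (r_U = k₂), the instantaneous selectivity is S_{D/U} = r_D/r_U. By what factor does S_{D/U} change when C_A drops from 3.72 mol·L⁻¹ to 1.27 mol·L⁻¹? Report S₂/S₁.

0.199

S_{D/U} = (k₁/k₂)·C_A^1.5, so S₂/S₁ = (C_{A,2}/C_{A,1})^1.5.
= (1.27/3.72)^1.5 = (0.3414)^1.5 = 0.199.
Selectivity toward D falls as C_A falls — high-concentration operation is favoured.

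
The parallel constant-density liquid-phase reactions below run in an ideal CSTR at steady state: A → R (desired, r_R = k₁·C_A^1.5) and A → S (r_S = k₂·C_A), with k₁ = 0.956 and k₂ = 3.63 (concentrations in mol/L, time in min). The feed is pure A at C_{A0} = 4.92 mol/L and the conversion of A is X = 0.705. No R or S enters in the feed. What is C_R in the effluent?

Exit C_A = C_{A0}(1−X) = 4.92×0.295 = 1.451 mol/L.
Rates in a CSTR are evaluated at the outlet concentration: r_R = 0.956×1.451^1.5 = 1.672, r_S = 3.63×1.451 = 5.269.
Fraction of consumed A going to R: r_R/(r_R+r_S) = 0.2409.
C_R = 0.2409·C_{A0}·X = 0.2409×4.92×0.705 = 0.835 mol/L.

0.835 mol/L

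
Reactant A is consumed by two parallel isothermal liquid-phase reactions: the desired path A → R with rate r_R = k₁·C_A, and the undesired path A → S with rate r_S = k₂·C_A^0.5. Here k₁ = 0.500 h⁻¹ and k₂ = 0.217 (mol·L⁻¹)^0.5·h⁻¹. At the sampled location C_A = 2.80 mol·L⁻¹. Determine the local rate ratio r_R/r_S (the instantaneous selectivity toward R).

3.86

S_{R/S} = r_R/r_S = (k₁·C_A)/(k₂·C_A^0.5) = (k₁/k₂)·C_A^0.5.
= (0.500×2.800) / (0.217×2.800^0.5) = 1.400/0.3631 = 3.86.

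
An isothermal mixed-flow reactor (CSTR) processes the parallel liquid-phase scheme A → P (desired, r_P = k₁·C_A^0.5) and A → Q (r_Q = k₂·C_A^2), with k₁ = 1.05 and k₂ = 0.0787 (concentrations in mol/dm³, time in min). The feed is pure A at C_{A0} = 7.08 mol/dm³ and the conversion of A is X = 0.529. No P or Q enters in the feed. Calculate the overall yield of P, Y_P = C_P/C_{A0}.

Exit C_A = C_{A0}(1−X) = 7.08×0.471 = 3.335 mol/dm³.
Rates in a CSTR are evaluated at the outlet concentration: r_P = 1.05×3.335^0.5 = 1.917, r_Q = 0.0787×3.335^2 = 0.8752.
Fraction of consumed A going to P: r_P/(r_P+r_Q) = 0.6866.
C_P = 0.6866·C_{A0}·X = 0.6866×7.08×0.529 = 2.57 mol/dm³; Y_P = C_P/C_{A0} = 0.363.

0.363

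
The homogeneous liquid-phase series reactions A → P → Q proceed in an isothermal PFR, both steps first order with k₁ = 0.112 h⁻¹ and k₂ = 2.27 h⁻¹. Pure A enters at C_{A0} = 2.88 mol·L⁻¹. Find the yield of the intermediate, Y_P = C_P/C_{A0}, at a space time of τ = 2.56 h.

For first-order series with pure A initially, C_P(τ) = k₁C_{A0}/(k₂−k₁)·(e^(−k₁τ) − e^(−k₂τ)).
e^(−k₁τ) = e^(−0.112×2.56) = e^(−0.2867) = 0.7507; e^(−k₂τ) = e^(−5.811) = 0.002994.
C_P = 0.112×2.88/(2.27−0.112) × (0.7507−0.002994) = 0.1495×0.7477 = 0.1118 mol·L⁻¹.
Y_P = C_P/C_{A0} = 0.1118/2.88 = 0.0388.

0.0388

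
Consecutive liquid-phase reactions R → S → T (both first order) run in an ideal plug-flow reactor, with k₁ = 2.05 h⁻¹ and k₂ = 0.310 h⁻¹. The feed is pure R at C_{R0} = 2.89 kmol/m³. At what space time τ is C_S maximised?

1.09 h

The intermediate peaks when r₁ = r₂, i.e. k₁e^(−k₁τ) = k₂e^(−k₂τ), giving τ_opt = ln(k₂/k₁)/(k₂−k₁).
= ln(0.310/2.05)/(0.310−2.05) = ln(0.1512)/-1.740 = -1.889/-1.740 = 1.09 h.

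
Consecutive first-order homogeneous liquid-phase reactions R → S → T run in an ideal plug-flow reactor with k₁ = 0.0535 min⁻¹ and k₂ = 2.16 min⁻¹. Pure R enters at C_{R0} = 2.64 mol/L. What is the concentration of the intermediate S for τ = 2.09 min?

The intermediate concentration in a first-order A→B→C sequence is C_S = k₁C_{R0}(e^(−k₁τ) − e^(−k₂τ))/(k₂−k₁).
e^(−k₁τ) = e^(−0.0535×2.09) = e^(−0.1118) = 0.8942; e^(−k₂τ) = e^(−4.514) = 0.01095.
C_S = 0.0535×2.64/(2.16−0.0535) × (0.8942−0.01095) = 0.06705×0.8833 = 0.05922 mol/L.

0.0592 mol/L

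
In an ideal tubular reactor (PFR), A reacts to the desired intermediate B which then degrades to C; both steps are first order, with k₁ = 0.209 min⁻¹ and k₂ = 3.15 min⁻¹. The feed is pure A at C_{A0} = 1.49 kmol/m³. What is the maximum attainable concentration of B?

At the optimum, C_{B,max}/C_{A0} = (k₁/k₂)^[k₂/(k₂−k₁)].
= (0.209/3.15)^(3.15/(3.15−0.209)) = (0.06635)^(1.071) = 0.05472.
C_{B,max} = 0.05472×1.49 = 0.0815 kmol/m³.

0.0815 kmol/m³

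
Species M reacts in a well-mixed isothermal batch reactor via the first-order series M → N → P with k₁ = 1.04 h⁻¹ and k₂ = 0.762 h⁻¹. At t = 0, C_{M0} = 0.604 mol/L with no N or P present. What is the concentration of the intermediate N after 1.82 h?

0.224 mol/L

Solving the coupled first-order balances gives C_N(t) = [k₁/(k₂−k₁)]·C_{M0}·(e^(−k₁t) − e^(−k₂t)).
e^(−k₁t) = e^(−1.04×1.82) = e^(−1.893) = 0.1506; e^(−k₂t) = e^(−1.387) = 0.2499.
C_N = 1.04×0.604/(0.762−1.04) × (0.1506−0.2499) = (-2.260)×(-0.09921) = 0.2242 mol/L.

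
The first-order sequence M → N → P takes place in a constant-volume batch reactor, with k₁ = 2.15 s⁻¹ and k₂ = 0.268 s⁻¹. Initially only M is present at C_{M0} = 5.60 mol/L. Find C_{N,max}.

4.16 mol/L

At the optimum, C_{N,max}/C_{M0} = (k₁/k₂)^[k₂/(k₂−k₁)].
= (2.15/0.268)^(0.268/(0.268−2.15)) = (8.022)^(-0.1424) = 0.7434.
C_{N,max} = 0.7434×5.60 = 4.16 mol/L.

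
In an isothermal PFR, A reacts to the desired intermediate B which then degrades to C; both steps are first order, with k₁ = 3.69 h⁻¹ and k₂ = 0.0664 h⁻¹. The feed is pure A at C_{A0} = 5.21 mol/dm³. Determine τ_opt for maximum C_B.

1.11 h

The intermediate peaks when r₁ = r₂, i.e. k₁e^(−k₁τ) = k₂e^(−k₂τ), giving τ_opt = ln(k₂/k₁)/(k₂−k₁).
= ln(0.0664/3.69)/(0.0664−3.69) = ln(0.01799)/-3.624 = -4.018/-3.624 = 1.11 h.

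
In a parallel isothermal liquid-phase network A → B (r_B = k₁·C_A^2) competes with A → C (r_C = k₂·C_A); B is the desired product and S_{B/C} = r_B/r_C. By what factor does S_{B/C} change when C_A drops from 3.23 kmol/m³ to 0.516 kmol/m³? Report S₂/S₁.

0.160

S_{B/C} = (k₁/k₂)·C_A, so S₂/S₁ = (C_{A,2}/C_{A,1}).
= 0.516/3.23 = 0.160.
Selectivity toward B falls as C_A falls — high-concentration operation is favoured.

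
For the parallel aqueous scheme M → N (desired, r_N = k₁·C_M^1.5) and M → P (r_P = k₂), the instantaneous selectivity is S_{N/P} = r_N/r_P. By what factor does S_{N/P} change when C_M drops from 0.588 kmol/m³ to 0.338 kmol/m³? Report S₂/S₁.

0.436

S_{N/P} = (k₁/k₂)·C_M^1.5, so S₂/S₁ = (C_{M,2}/C_{M,1})^1.5.
= (0.338/0.588)^1.5 = (0.5748)^1.5 = 0.436.
Selectivity toward N falls as C_M falls — high-concentration operation is favoured.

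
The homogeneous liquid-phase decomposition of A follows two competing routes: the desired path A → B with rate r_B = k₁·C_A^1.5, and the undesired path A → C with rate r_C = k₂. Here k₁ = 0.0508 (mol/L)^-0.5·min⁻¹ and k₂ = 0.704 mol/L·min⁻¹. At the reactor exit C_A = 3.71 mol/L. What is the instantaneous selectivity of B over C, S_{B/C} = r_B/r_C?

S_{B/C} = r_B/r_C = (k₁·C_A^1.5)/(k₂) = (k₁/k₂)·C_A^1.5.
= (0.0508×3.710^1.5) / (0.704) = 0.3630/0.7040 = 0.516.

0.516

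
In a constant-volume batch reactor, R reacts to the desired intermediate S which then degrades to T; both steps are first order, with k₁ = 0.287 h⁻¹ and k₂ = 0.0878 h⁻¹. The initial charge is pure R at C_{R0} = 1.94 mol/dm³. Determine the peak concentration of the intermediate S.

At the optimum, C_{S,max}/C_{R0} = (k₁/k₂)^[k₂/(k₂−k₁)].
= (0.287/0.0878)^(0.0878/(0.0878−0.287)) = (3.269)^(-0.4408) = 0.5933.
C_{S,max} = 0.5933×1.94 = 1.15 mol/dm³.

1.15 mol/dm³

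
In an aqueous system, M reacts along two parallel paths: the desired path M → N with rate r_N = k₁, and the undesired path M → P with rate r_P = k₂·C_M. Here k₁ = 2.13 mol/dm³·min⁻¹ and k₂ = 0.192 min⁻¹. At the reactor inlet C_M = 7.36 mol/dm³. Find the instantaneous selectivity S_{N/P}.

S_{N/P} = r_N/r_P = (k₁)/(k₂·C_M) = (k₁/k₂)·C_M⁻¹.
= (2.13) / (0.192×7.360) = 2.130/1.413 = 1.51.

1.51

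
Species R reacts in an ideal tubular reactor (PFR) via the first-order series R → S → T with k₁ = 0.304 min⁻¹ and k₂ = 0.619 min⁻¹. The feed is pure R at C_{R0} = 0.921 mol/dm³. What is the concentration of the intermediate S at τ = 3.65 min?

Solving the coupled first-order balances gives C_S(τ) = [k₁/(k₂−k₁)]·C_{R0}·(e^(−k₁τ) − e^(−k₂τ)).
e^(−k₁τ) = e^(−0.304×3.65) = e^(−1.110) = 0.3297; e^(−k₂τ) = e^(−2.259) = 0.1044.
C_S = 0.304×0.921/(0.619−0.304) × (0.3297−0.1044) = 0.8888×0.2253 = 0.2002 mol/dm³.

0.200 mol/dm³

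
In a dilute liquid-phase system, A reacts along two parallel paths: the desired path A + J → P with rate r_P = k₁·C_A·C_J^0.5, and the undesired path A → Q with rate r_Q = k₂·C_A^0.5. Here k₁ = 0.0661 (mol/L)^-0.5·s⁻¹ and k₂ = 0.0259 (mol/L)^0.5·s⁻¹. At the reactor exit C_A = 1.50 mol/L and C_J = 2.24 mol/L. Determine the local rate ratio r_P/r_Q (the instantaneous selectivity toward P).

S_{P/Q} = r_P/r_Q = (k₁·C_A·C_J^0.5)/(k₂·C_A^0.5) = (k₁/k₂)·C_A^0.5·C_J^0.5.
= (0.0661×1.500×2.240^0.5) / (0.0259×1.500^0.5) = 0.1484/0.03172 = 4.68.
Since the desired path is higher order in A, keeping C_A high (PFR or concentrated feed) favours P.

4.68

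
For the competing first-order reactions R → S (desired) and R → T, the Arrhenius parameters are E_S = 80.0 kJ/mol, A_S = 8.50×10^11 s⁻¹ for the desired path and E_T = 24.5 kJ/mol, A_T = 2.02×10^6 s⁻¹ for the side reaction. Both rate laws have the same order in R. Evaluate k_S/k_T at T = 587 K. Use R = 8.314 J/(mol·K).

4.84

k_S/k_T = (A_S/A_T)·exp[−(E_S−E_T)/(RT)] = (A_S/A_T)·exp[(E_T−E_S)/(RT)].
(E_T−E_S)/(RT) = (24.5−80.0)×10³/(8.314×587) = -55500/4880 = -11.37.
k_S/k_T = (8.50×10^11/2.02×10^6)·exp(-11.37) = 4.208×10^5 × 1.151×10^-5 = 4.84.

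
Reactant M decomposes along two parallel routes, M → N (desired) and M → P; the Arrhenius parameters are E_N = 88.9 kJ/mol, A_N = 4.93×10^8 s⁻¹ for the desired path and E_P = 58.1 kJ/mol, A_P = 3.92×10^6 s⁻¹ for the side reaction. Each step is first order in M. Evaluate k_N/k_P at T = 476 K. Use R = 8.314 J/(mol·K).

0.0524

Since both paths have the same order in M, the concentration cancels and S_{N/P} = k_N/k_P = (A_N/A_P)·exp[(E_P−E_N)/(RT)].
(E_P−E_N)/(RT) = (58.1−88.9)×10³/(8.314×476) = -30800/3957 = -7.783.
k_N/k_P = (4.93×10^8/3.92×10^6)·exp(-7.783) = 125.8 × 4.169×10^-4 = 0.0524.
Since E_N > E_P, raising the temperature improves selectivity toward N.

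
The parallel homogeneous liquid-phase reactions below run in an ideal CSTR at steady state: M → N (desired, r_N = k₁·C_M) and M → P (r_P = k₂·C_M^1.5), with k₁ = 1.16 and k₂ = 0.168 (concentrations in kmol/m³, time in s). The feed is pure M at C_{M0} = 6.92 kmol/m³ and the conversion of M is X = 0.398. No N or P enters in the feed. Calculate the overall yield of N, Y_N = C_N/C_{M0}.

0.307

Exit C_M = C_{M0}(1−X) = 6.92×0.602 = 4.166 kmol/m³.
A CSTR operates uniformly at the exit composition, giving r_N = 4.832 and r_P = 1.428 (each k·C_M^n at C_M = 4.166).
Fraction of consumed M going to N: r_N/(r_N+r_P) = 0.7718.
C_N = 0.7718·C_{M0}·X = 0.7718×6.92×0.398 = 2.13 kmol/m³; Y_N = C_N/C_{M0} = 0.307.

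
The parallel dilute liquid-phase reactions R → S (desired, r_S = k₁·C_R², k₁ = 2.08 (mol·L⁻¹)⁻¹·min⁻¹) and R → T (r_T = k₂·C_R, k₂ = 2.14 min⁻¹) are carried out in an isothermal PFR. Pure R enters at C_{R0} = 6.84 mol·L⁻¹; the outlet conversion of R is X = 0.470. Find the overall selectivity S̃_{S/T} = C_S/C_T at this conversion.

4.95

C_R = C_{R0}(1−X) = 3.625 mol·L⁻¹.
Along a PFR/batch, dC_T/dC_R = −r_T/(r_S+r_T) = −k₂/(k₂+k₁·C_R).
Integrating from C_{R0} to C_R: C_T = (2.14/2.08)·ln[(2.14+2.08·6.84)/(2.14+2.08·3.63)] = 1.029·ln(16.37/9.680) = 0.5403 mol·L⁻¹.
Then C_S = (C_{R0}−C_R) − C_T = 3.215 − 0.5403 = 2.674 mol·L⁻¹.
S̃_{S/T} = C_S/C_T = 2.674/0.5403 = 4.95.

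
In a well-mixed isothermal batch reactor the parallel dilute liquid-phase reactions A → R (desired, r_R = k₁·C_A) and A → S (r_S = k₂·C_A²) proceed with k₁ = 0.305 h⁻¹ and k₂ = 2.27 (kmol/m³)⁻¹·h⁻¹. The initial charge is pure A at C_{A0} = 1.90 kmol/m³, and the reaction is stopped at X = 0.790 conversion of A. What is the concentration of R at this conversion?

0.180 kmol/m³

C_A = C_{A0}(1−X) = 0.3990 kmol/m³.
Along a PFR/batch, dC_R/dC_A = −r_R/(r_R+r_S) = −k₁/(k₁+k₂·C_A).
Integrating from C_{A0} to C_A: C_R = (0.305/2.27)·ln[(0.305+2.27·1.90)/(0.305+2.27·0.399)] = 0.1344·ln(4.618/1.211) = 0.1799 kmol/m³.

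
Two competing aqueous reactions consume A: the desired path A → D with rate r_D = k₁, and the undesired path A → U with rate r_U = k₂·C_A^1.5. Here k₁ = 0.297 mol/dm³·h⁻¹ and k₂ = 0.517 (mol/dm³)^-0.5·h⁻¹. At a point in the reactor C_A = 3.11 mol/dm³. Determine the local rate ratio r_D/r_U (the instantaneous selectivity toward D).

0.105

S_{D/U} = r_D/r_U = (k₁)/(k₂·C_A^1.5) = (k₁/k₂)·C_A^-1.5.
= (0.297) / (0.517×3.110^1.5) = 0.2970/2.836 = 0.105.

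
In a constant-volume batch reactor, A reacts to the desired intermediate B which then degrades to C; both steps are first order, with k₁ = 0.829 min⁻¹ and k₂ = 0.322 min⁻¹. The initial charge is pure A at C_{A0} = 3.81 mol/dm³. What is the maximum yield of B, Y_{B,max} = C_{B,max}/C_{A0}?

0.548

Evaluating C_B at t_opt = ln(k₂/k₁)/(k₂−k₁) gives C_{B,max}/C_{A0} = (k₁/k₂)^[k₂/(k₂−k₁)].
= (0.829/0.322)^(0.322/(0.322−0.829)) = (2.575)^(-0.6351) = 0.5485.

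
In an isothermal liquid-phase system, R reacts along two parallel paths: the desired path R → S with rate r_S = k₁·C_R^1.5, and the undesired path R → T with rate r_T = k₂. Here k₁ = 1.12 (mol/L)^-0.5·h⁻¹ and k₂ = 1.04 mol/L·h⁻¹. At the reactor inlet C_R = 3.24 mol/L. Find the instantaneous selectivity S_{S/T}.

6.28

S_{S/T} = r_S/r_T = (k₁·C_R^1.5)/(k₂) = (k₁/k₂)·C_R^1.5.
= (1.12×3.240^1.5) / (1.04) = 6.532/1.040 = 6.28.
Since the desired path is higher order in R, keeping C_R high (PFR or concentrated feed) favours S.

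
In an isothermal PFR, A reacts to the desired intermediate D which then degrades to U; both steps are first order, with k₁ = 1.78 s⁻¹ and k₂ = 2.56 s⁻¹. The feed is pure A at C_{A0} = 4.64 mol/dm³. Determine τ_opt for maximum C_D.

0.466 s

Setting dC_D/dτ = 0 gives τ_opt = ln(k₂/k₁)/(k₂−k₁).
= ln(2.56/1.78)/(2.56−1.78) = ln(1.438)/0.7800 = 0.3634/0.7800 = 0.466 s.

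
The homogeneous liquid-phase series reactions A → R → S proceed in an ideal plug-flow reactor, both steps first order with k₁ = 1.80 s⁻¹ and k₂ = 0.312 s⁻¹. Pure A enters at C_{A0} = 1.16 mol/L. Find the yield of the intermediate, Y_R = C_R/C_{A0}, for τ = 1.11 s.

0.692

The intermediate concentration in a first-order A→B→C sequence is C_R = k₁C_{A0}(e^(−k₁τ) − e^(−k₂τ))/(k₂−k₁).
e^(−k₁τ) = e^(−1.80×1.11) = e^(−1.998) = 0.1356; e^(−k₂τ) = e^(−0.3463) = 0.7073.
C_R = 1.80×1.16/(0.312−1.80) × (0.1356−0.7073) = (-1.403)×(-0.5717) = 0.8022 mol/L.
Y_R = C_R/C_{A0} = 0.8022/1.16 = 0.692.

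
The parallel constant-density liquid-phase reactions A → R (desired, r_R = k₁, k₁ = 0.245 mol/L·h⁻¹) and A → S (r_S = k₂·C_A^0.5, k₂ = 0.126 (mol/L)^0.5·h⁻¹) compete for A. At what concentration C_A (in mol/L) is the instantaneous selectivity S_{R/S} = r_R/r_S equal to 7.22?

0.0725 mol/L

S_{R/S} = (k₁/k₂)·C_A^-0.5 ⇒ C_A = (S·k₂/k₁)^(-2).
= (7.22×0.126/0.245)^(-2) = (3.713)^(-2) = 0.0725 mol/L.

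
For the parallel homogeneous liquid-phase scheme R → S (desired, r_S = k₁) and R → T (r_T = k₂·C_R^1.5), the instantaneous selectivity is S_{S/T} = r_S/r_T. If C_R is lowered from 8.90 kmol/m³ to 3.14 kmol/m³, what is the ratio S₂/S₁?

S_{S/T} = (k₁/k₂)·C_R^-1.5, so S₂/S₁ = (C_{R,2}/C_{R,1})^-1.5.
= (3.14/8.90)^(-1.5) = (0.3528)^(-1.5) = 4.77.

4.77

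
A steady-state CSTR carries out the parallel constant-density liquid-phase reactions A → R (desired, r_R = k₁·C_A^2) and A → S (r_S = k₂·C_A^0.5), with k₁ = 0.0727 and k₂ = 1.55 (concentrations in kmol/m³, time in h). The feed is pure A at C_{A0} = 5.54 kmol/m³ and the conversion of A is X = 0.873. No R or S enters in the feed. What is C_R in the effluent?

0.130 kmol/m³

Exit C_A = C_{A0}(1−X) = 5.54×0.127 = 0.7036 kmol/m³.
A CSTR operates uniformly at the exit composition, giving r_R = 0.03599 and r_S = 1.300 (each k·C_A^n at C_A = 0.7036).
Fraction of consumed A going to R: r_R/(r_R+r_S) = 0.02693.
C_R = 0.02693·C_{A0}·X = 0.02693×5.54×0.873 = 0.130 kmol/m³.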